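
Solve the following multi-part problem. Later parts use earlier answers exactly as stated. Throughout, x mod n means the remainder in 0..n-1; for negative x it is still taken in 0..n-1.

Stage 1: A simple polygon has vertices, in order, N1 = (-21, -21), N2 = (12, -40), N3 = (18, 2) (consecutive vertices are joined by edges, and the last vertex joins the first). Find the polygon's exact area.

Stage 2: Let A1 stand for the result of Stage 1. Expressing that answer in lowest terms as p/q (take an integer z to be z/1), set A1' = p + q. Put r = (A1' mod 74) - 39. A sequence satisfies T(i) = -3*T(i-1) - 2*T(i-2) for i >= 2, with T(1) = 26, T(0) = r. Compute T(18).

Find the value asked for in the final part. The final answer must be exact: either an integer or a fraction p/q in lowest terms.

Stage 1: cross terms: (-21*-40 - 12*-21)=1092, (12*2 - 18*-40)=744, (18*-21 - -21*2)=-336; twice the area = |1500| = 1500; area = 750; answer 750
Stage 2: A1 = 750; threaded value p + q = 751; r = -28; T(2) = -3*(26) - 2*(-28) = -22; iterating: T(2)=-22, T(3)=14, T(4)=2, T(5)=-34, T(6)=98, T(7)=-226, T(8)=482, T(9)=-994, T(10)=2018, T(11)=-4066, T(12)=8162, T(13)=-16354, T(14)=32738, T(15)=-65506, T(16)=131042, T(17)=-262114, T(18)=524258; answer 524258

524258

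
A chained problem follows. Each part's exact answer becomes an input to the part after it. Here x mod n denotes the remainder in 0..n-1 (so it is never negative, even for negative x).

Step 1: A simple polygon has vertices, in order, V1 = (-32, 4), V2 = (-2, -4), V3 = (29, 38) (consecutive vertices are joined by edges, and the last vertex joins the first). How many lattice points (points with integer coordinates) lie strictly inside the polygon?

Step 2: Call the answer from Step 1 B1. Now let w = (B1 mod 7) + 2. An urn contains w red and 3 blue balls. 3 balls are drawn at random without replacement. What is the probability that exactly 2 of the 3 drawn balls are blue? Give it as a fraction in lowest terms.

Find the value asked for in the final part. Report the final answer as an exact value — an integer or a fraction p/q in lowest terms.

Step 1: cross terms: (-32*-4 - -2*4)=136, (-2*38 - 29*-4)=40, (29*4 - -32*38)=1332; twice the area = |1508| = 1508; area = 754; boundary points = 2 + 1 + 1 = 4; strictly interior points = area - boundary/2 + 1 = 753; answer 753
Step 2: B1 = 753; w = 6; total draws C(9,3) = 84; favorable C(3,2)*C(6,1) = 18; P = 3/14; answer 3/14

3/14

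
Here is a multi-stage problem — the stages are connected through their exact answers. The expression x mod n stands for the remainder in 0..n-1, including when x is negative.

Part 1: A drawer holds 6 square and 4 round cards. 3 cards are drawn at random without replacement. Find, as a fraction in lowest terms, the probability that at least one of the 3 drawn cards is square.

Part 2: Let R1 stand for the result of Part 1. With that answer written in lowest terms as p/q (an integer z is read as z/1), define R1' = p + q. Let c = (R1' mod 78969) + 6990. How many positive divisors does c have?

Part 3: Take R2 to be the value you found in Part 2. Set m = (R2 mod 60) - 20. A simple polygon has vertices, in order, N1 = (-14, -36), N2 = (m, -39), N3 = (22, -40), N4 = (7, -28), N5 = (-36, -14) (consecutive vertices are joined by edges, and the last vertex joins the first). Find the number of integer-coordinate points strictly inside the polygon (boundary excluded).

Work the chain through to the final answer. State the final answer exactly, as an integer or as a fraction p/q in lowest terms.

542

Part 1: total draws C(10,3) = 120; complement C(4,3) = 4; favorable 120 - 4 = 116; P = 29/30; answer 29/30
Part 2: R1 = 29/30; threaded value p + q = 59; c = 7049; 7049 = 7 * 19 * 53; number of divisors = (1+1) * (1+1) * (1+1) = 8; answer 8
Part 3: R2 = 8; m = -12; cross terms: (-14*-39 - -12*-36)=114, (-12*-40 - 22*-39)=1338, (22*-28 - 7*-40)=-336, (7*-14 - -36*-28)=-1106, (-36*-36 - -14*-14)=1100; twice the area = |1110| = 1110; area = 555; boundary points = 1 + 1 + 3 + 1 + 22 = 28; strictly interior points = area - boundary/2 + 1 = 542; answer 542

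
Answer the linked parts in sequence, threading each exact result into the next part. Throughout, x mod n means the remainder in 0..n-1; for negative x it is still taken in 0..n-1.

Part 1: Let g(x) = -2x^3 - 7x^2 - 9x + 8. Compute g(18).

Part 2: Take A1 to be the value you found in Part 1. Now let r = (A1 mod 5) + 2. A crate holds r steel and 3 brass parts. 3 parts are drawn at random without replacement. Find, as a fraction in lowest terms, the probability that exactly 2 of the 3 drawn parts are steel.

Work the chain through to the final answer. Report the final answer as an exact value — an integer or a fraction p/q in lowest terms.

15/28

Part 1: -2*(18)^3 - 7*(18)^2 - 9*(18)^1 + 8 = (-11664) + (-2268) + (-162) + (8) = -14086; answer -14086
Part 2: A1 = -14086; r = 6; total draws C(9,3) = 84; favorable C(6,2)*C(3,1) = 45; P = 15/28; answer 15/28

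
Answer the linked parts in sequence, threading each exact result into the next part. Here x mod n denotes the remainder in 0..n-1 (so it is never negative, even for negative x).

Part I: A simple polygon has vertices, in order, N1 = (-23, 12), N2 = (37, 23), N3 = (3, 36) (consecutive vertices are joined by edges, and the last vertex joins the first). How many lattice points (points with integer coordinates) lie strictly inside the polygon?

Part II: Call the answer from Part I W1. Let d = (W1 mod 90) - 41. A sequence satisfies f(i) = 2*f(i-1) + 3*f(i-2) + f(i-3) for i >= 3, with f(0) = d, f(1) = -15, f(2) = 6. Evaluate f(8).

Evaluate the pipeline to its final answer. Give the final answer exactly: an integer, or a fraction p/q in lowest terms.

-7279

Part I: cross terms: (-23*23 - 37*12)=-973, (37*36 - 3*23)=1263, (3*12 - -23*36)=864; twice the area = |1154| = 1154; area = 577; boundary points = 1 + 1 + 2 = 4; strictly interior points = area - boundary/2 + 1 = 576; answer 576
Part II: W1 = 576; d = -5; f(3) = 2*(6) + 3*(-15) + 1*(-5) = -38; iterating: f(3)=-38, f(4)=-73, f(5)=-254, f(6)=-765, f(7)=-2365, f(8)=-7279; answer -7279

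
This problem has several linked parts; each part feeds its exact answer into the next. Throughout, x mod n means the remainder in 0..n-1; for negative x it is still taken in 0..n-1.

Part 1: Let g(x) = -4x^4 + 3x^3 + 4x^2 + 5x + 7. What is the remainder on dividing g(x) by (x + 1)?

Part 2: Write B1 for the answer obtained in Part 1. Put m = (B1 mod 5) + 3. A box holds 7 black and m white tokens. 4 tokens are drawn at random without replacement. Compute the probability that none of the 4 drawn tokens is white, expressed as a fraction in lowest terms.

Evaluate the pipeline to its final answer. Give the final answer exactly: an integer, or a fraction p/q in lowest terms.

Part 1: remainder = value at the root: -4*(-1)^4 + 3*(-1)^3 + 4*(-1)^2 + 5*(-1)^1 + 7 = (-4) + (-3) + (4) + (-5) + (7) = -1; answer -1
Part 2: B1 = -1; m = 7; total draws C(14,4) = 1001; favorable C(7,4) = 35; P = 5/143; answer 5/143

5/143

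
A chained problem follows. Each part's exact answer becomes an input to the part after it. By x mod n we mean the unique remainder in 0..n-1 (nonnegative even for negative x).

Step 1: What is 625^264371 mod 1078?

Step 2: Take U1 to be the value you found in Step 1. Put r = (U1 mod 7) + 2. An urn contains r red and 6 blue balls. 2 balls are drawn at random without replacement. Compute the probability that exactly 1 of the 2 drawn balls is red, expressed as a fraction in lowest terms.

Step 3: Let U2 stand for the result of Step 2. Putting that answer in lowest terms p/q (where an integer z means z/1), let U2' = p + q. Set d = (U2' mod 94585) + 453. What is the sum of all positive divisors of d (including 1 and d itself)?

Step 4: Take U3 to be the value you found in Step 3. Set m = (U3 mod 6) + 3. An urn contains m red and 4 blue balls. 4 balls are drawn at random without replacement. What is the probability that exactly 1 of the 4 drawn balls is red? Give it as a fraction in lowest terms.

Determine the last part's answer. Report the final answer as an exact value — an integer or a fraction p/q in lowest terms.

12/35

Step 1: squarings mod 1078: 625^1=625, 625^2=389, 625^4=401, 625^8=179, 625^16=779, 625^32=1005, 625^64=1017, 625^128=487, 625^256=9, 625^512=81, 625^1024=93, 625^2048=25, 625^4096=625, 625^8192=389, 625^16384=401, 625^32768=179, 625^65536=779, 625^131072=1005, 625^262144=1017; 625^264371 = 625^1 * 625^2 * 625^16 * 625^32 * 625^128 * 625^2048 * 625^262144 = 977 (mod 1078); answer 977
Step 2: U1 = 977; r = 6; total draws C(12,2) = 66; favorable C(6,1)*C(6,1) = 36; P = 6/11; answer 6/11
Step 3: U2 = 6/11; threaded value p + q = 17; d = 470; 470 = 2 * 5 * 47; sigma = (1 + 2) * (1 + 5) * (1 + 47) = 3 * 6 * 48 = 864; answer 864
Step 4: U3 = 864; m = 3; total draws C(7,4) = 35; favorable C(3,1)*C(4,3) = 12; P = 12/35; answer 12/35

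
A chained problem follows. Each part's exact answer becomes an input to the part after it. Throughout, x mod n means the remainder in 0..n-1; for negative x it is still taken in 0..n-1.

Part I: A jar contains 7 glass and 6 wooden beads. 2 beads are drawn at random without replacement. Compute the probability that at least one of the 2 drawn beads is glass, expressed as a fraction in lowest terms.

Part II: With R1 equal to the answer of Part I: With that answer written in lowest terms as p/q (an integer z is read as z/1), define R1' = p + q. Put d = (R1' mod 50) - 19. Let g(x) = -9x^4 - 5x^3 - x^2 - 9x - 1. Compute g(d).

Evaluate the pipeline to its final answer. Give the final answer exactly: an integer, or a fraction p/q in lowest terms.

-5642701

Part I: total draws C(13,2) = 78; complement C(6,2) = 15; favorable 78 - 15 = 63; P = 21/26; answer 21/26
Part II: R1 = 21/26; threaded value p + q = 47; d = 28; -9*(28)^4 - 5*(28)^3 - 1*(28)^2 - 9*(28)^1 - 1 = (-5531904) + (-109760) + (-784) + (-252) + (-1) = -5642701; answer -5642701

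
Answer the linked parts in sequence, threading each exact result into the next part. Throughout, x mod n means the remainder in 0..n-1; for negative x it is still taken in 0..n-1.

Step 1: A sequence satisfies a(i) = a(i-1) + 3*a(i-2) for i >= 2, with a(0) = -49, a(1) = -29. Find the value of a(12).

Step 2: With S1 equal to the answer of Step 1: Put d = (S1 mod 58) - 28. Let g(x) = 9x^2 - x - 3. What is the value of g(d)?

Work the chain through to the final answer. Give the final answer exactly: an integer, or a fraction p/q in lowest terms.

Step 1: a(2) = 1*(-29) + 3*(-49) = -176; iterating: a(2)=-176, a(3)=-263, a(4)=-791, a(5)=-1580, a(6)=-3953, a(7)=-8693, a(8)=-20552, a(9)=-46631, a(10)=-108287, a(11)=-248180, a(12)=-573041; answer -573041
Step 2: S1 = -573041; d = 29; 9*(29)^2 - 1*(29)^1 - 3 = (7569) + (-29) + (-3) = 7537; answer 7537

7537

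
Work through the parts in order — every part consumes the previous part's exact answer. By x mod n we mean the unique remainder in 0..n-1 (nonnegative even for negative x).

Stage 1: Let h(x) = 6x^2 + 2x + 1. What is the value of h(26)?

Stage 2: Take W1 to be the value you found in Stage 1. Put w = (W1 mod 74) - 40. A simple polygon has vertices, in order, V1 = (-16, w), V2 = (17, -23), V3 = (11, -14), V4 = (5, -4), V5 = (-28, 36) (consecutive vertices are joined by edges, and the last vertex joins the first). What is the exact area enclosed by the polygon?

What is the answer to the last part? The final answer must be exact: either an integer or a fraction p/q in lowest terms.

Stage 1: 6*(26)^2 + 2*(26)^1 + 1 = (4056) + (52) + (1) = 4109; answer 4109
Stage 2: W1 = 4109; w = -1; cross terms: (-16*-23 - 17*-1)=385, (17*-14 - 11*-23)=15, (11*-4 - 5*-14)=26, (5*36 - -28*-4)=68, (-28*-1 - -16*36)=604; twice the area = |1098| = 1098; area = 549; answer 549

549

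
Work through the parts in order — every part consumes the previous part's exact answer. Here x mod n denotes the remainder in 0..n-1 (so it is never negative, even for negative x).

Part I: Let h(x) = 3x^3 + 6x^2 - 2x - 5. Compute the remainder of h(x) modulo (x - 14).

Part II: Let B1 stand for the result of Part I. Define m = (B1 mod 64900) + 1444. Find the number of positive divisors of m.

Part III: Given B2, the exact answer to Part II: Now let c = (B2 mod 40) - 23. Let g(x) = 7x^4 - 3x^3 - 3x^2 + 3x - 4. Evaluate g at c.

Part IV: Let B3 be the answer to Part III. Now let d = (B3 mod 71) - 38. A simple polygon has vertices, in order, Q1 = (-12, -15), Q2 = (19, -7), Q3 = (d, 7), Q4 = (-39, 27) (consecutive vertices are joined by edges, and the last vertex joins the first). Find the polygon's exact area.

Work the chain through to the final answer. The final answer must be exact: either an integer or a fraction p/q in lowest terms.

Part I: remainder = value at the root: 3*(14)^3 + 6*(14)^2 - 2*(14)^1 - 5 = (8232) + (1176) + (-28) + (-5) = 9375; answer 9375
Part II: B1 = 9375; m = 10819; 10819 = 31 * 349; number of divisors = (1+1) * (1+1) = 4; answer 4
Part III: B2 = 4; c = -19; 7*(-19)^4 - 3*(-19)^3 - 3*(-19)^2 + 3*(-19)^1 - 4 = (912247) + (20577) + (-1083) + (-57) + (-4) = 931680; answer 931680
Part IV: B3 = 931680; d = -20; cross terms: (-12*-7 - 19*-15)=369, (19*7 - -20*-7)=-7, (-20*27 - -39*7)=-267, (-39*-15 - -12*27)=909; twice the area = |1004| = 1004; area = 502; answer 502

502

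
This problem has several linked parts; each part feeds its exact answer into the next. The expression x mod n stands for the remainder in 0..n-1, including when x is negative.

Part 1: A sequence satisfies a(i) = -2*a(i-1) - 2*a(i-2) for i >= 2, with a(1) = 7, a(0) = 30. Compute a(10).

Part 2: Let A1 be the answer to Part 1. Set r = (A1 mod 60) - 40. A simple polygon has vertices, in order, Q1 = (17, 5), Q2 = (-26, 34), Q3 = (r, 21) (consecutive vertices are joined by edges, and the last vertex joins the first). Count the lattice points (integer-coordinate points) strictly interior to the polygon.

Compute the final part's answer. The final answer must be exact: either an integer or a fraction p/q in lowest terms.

Part 1: a(2) = -2*(7) - 2*(30) = -74; iterating: a(2)=-74, a(3)=134, a(4)=-120, a(5)=-28, a(6)=296, a(7)=-536, a(8)=480, a(9)=112, a(10)=-1184; answer -1184
Part 2: A1 = -1184; r = -24; cross terms: (17*34 - -26*5)=708, (-26*21 - -24*34)=270, (-24*5 - 17*21)=-477; twice the area = |501| = 501; area = 501/2; boundary points = 1 + 1 + 1 = 3; strictly interior points = area - boundary/2 + 1 = 250; answer 250

250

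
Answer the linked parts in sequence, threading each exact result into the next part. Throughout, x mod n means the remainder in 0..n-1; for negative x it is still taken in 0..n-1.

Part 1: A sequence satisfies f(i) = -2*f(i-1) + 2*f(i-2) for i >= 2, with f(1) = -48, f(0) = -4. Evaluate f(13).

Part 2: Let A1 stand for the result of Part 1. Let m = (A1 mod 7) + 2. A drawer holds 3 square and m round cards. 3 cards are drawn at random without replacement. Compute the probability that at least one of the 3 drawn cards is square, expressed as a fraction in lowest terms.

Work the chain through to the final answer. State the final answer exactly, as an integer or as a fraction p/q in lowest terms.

Part 1: f(2) = -2*(-48) + 2*(-4) = 88; iterating: f(2)=88, f(3)=-272, f(4)=720, f(5)=-1984, f(6)=5408, f(7)=-14784, f(8)=40384, f(9)=-110336, f(10)=301440, f(11)=-823552, f(12)=2249984, f(13)=-6147072; answer -6147072
Part 2: A1 = -6147072; m = 8; total draws C(11,3) = 165; complement C(8,3) = 56; favorable 165 - 56 = 109; P = 109/165; answer 109/165

109/165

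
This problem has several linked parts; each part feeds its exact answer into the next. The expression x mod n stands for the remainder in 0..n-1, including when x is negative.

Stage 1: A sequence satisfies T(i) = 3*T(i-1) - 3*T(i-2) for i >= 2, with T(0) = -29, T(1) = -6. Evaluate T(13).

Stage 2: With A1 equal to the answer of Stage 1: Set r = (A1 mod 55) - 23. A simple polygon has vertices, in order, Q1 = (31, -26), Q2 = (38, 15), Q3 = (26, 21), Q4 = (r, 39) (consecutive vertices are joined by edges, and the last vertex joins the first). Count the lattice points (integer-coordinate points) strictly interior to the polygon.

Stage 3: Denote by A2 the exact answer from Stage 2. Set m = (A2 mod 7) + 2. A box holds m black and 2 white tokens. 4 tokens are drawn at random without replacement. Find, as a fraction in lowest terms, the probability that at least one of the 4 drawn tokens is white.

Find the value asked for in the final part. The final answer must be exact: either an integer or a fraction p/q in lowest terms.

6/7

Stage 1: T(2) = 3*(-6) - 3*(-29) = 69; iterating: T(2)=69, T(3)=225, T(4)=468, T(5)=729, T(6)=783, T(7)=162, T(8)=-1863, T(9)=-6075, T(10)=-12636, T(11)=-19683, T(12)=-21141, T(13)=-4374; answer -4374
Stage 2: A1 = -4374; r = 3; cross terms: (31*15 - 38*-26)=1453, (38*21 - 26*15)=408, (26*39 - 3*21)=951, (3*-26 - 31*39)=-1287; twice the area = |1525| = 1525; area = 1525/2; boundary points = 1 + 6 + 1 + 1 = 9; strictly interior points = area - boundary/2 + 1 = 759; answer 759
Stage 3: A2 = 759; m = 5; total draws C(7,4) = 35; complement C(5,4) = 5; favorable 35 - 5 = 30; P = 6/7; answer 6/7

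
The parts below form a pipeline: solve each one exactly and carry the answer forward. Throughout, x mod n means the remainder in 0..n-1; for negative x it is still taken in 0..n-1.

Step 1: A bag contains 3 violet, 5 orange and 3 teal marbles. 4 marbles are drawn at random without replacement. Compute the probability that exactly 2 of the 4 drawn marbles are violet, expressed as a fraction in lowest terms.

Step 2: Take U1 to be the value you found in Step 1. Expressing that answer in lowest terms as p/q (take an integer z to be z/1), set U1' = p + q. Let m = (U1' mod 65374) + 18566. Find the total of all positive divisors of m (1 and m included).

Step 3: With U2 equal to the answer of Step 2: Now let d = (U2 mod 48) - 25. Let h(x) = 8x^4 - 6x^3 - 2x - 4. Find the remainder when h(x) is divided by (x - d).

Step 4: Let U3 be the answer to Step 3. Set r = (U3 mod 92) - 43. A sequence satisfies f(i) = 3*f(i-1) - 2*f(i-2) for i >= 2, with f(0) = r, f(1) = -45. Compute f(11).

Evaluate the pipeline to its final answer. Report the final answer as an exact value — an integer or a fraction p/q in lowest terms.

Step 1: total draws C(11,4) = 330; favorable C(3,2)*C(8,2) = 84; P = 14/55; answer 14/55
Step 2: U1 = 14/55; threaded value p + q = 69; m = 18635; 18635 = 5 * 3727; sigma = (1 + 5) * (1 + 3727) = 6 * 3728 = 22368; answer 22368
Step 3: U2 = 22368; d = -25; remainder = value at the root: 8*(-25)^4 - 6*(-25)^3 - 2*(-25)^1 - 4 = (3125000) + (93750) + (50) + (-4) = 3218796; answer 3218796
Step 4: U3 = 3218796; r = 41; f(2) = 3*(-45) - 2*(41) = -217; iterating: f(2)=-217, f(3)=-561, f(4)=-1249, f(5)=-2625, f(6)=-5377, f(7)=-10881, f(8)=-21889, f(9)=-43905, f(10)=-87937, f(11)=-176001; answer -176001

-176001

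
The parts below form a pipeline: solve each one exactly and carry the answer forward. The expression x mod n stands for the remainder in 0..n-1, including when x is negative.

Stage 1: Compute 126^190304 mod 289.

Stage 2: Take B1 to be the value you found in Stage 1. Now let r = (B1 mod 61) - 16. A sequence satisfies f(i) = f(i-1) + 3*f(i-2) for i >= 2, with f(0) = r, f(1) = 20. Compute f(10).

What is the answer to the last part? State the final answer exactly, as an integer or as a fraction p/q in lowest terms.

Stage 1: squarings mod 289: 126^1=126, 126^2=270, 126^4=72, 126^8=271, 126^16=35, 126^32=69, 126^64=137, 126^128=273, 126^256=256, 126^512=222, 126^1024=154, 126^2048=18, 126^4096=35, 126^8192=69, 126^16384=137, 126^32768=273, 126^65536=256, 126^131072=222; 126^190304 = 126^32 * 126^64 * 126^256 * 126^512 * 126^1024 * 126^8192 * 126^16384 * 126^32768 * 126^131072 = 86 (mod 289); answer 86
Stage 2: B1 = 86; r = 9; f(2) = 1*(20) + 3*(9) = 47; iterating: f(2)=47, f(3)=107, f(4)=248, f(5)=569, f(6)=1313, f(7)=3020, f(8)=6959, f(9)=16019, f(10)=36896; answer 36896

36896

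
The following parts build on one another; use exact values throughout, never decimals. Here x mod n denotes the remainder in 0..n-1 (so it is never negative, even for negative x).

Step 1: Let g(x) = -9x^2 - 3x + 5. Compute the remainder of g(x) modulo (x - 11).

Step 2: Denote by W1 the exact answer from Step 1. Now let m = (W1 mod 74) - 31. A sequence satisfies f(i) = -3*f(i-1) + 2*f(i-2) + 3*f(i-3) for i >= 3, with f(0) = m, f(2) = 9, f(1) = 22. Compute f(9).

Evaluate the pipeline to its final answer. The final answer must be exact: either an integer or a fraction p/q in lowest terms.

Step 1: remainder = value at the root: -9*(11)^2 - 3*(11)^1 + 5 = (-1089) + (-33) + (5) = -1117; answer -1117
Step 2: W1 = -1117; m = 36; f(3) = -3*(9) + 2*(22) + 3*(36) = 125; iterating: f(3)=125, f(4)=-291, f(5)=1150, f(6)=-3657, f(7)=12398, f(8)=-41058, f(9)=136999; answer 136999

136999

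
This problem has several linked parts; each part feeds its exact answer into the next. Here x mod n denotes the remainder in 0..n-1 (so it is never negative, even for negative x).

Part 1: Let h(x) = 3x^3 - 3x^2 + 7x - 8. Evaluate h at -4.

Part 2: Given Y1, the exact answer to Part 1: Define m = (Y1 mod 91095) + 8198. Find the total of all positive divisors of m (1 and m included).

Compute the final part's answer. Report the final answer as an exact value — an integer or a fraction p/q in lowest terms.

Part 1: 3*(-4)^3 - 3*(-4)^2 + 7*(-4)^1 - 8 = (-192) + (-48) + (-28) + (-8) = -276; answer -276
Part 2: Y1 = -276; m = 99017; 99017 is prime, so its only divisors are 1 and 99017; sigma = 1 + 99017 = 99018; answer 99018

99018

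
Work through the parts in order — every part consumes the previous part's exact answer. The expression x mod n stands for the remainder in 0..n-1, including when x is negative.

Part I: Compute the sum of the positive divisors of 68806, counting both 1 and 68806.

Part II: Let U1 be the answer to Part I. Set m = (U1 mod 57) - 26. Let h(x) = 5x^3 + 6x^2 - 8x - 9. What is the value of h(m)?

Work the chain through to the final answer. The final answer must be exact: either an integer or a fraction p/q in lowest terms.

21879

Part I: 68806 = 2 * 34403; sigma = (1 + 2) * (1 + 34403) = 3 * 34404 = 103212; answer 103212
Part II: U1 = 103212; m = 16; 5*(16)^3 + 6*(16)^2 - 8*(16)^1 - 9 = (20480) + (1536) + (-128) + (-9) = 21879; answer 21879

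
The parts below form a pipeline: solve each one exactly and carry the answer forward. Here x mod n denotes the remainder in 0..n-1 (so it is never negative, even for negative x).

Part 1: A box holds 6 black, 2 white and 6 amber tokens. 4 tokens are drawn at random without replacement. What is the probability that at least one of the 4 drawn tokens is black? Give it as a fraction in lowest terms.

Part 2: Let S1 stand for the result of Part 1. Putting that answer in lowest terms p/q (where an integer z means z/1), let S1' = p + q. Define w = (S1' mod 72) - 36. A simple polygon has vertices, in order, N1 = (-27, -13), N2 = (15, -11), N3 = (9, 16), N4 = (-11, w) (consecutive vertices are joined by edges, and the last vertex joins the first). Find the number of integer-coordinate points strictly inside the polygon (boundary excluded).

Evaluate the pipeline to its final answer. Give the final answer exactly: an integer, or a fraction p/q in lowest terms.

1003

Part 1: total draws C(14,4) = 1001; complement C(8,4) = 70; favorable 1001 - 70 = 931; P = 133/143; answer 133/143
Part 2: S1 = 133/143; threaded value p + q = 276; w = 24; cross terms: (-27*-11 - 15*-13)=492, (15*16 - 9*-11)=339, (9*24 - -11*16)=392, (-11*-13 - -27*24)=791; twice the area = |2014| = 2014; area = 1007; boundary points = 2 + 3 + 4 + 1 = 10; strictly interior points = area - boundary/2 + 1 = 1003; answer 1003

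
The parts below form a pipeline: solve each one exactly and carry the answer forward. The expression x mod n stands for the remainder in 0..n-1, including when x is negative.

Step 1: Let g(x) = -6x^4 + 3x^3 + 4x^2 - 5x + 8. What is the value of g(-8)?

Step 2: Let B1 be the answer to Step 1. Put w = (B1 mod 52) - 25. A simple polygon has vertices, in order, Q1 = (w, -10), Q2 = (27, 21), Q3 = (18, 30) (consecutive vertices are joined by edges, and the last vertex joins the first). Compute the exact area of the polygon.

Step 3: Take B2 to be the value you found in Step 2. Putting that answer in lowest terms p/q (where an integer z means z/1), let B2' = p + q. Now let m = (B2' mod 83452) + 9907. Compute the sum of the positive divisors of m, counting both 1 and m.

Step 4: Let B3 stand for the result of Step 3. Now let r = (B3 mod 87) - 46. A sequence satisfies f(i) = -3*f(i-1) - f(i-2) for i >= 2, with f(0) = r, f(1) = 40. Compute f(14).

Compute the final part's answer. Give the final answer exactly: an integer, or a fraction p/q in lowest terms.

-11862689

Step 1: -6*(-8)^4 + 3*(-8)^3 + 4*(-8)^2 - 5*(-8)^1 + 8 = (-24576) + (-1536) + (256) + (40) + (8) = -25808; answer -25808
Step 2: B1 = -25808; w = 11; cross terms: (11*21 - 27*-10)=501, (27*30 - 18*21)=432, (18*-10 - 11*30)=-510; twice the area = |423| = 423; area = 423/2; answer 423/2
Step 3: B2 = 423/2; threaded value p + q = 425; m = 10332; 10332 = 2^2 * 3^2 * 7 * 41; sigma = (1 + 2 + 4) * (1 + 3 + 9) * (1 + 7) * (1 + 41) = 7 * 13 * 8 * 42 = 30576; answer 30576
Step 4: B3 = 30576; r = -7; f(2) = -3*(40) - 1*(-7) = -113; iterating: f(2)=-113, f(3)=299, f(4)=-784, f(5)=2053, f(6)=-5375, f(7)=14072, f(8)=-36841, f(9)=96451, f(10)=-252512, f(11)=661085, f(12)=-1730743, f(13)=4531144, f(14)=-11862689; answer -11862689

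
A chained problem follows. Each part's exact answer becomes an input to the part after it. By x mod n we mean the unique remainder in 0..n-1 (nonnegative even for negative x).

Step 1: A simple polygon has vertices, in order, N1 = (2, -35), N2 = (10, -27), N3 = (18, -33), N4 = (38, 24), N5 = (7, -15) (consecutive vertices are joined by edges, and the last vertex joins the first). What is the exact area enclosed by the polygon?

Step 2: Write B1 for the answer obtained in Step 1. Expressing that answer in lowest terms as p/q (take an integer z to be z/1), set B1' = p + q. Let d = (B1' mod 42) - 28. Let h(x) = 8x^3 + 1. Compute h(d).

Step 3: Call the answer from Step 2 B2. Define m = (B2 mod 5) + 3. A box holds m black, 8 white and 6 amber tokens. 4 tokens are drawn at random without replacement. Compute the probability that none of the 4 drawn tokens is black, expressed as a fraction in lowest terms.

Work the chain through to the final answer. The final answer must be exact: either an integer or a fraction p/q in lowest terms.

Step 1: cross terms: (2*-27 - 10*-35)=296, (10*-33 - 18*-27)=156, (18*24 - 38*-33)=1686, (38*-15 - 7*24)=-738, (7*-35 - 2*-15)=-215; twice the area = |1185| = 1185; area = 1185/2; answer 1185/2
Step 2: B1 = 1185/2; threaded value p + q = 1187; d = -17; 8*(-17)^3 + 1 = (-39304) + (1) = -39303; answer -39303
Step 3: B2 = -39303; m = 5; total draws C(19,4) = 3876; favorable C(14,4) = 1001; P = 1001/3876; answer 1001/3876

1001/3876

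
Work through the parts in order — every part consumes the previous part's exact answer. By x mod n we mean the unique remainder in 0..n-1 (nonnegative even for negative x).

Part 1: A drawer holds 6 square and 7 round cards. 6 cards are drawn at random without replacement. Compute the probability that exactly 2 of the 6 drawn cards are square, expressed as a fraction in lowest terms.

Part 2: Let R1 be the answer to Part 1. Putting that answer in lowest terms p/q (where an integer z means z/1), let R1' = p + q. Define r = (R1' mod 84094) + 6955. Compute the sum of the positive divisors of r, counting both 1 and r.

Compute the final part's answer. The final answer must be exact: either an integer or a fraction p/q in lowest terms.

Part 1: total draws C(13,6) = 1716; favorable C(6,2)*C(7,4) = 525; P = 175/572; answer 175/572
Part 2: R1 = 175/572; threaded value p + q = 747; r = 7702; 7702 = 2 * 3851; sigma = (1 + 2) * (1 + 3851) = 3 * 3852 = 11556; answer 11556

11556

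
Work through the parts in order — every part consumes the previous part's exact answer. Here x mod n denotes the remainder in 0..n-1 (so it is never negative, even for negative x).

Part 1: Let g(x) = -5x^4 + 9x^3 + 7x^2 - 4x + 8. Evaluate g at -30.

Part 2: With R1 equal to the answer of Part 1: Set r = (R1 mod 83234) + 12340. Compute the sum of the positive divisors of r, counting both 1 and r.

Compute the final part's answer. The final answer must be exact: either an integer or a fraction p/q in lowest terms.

Part 1: -5*(-30)^4 + 9*(-30)^3 + 7*(-30)^2 - 4*(-30)^1 + 8 = (-4050000) + (-243000) + (6300) + (120) + (8) = -4286572; answer -4286572
Part 2: R1 = -4286572; r = 53936; 53936 = 2^4 * 3371; sigma = (1 + 2 + 4 + 8 + 16) * (1 + 3371) = 31 * 3372 = 104532; answer 104532

104532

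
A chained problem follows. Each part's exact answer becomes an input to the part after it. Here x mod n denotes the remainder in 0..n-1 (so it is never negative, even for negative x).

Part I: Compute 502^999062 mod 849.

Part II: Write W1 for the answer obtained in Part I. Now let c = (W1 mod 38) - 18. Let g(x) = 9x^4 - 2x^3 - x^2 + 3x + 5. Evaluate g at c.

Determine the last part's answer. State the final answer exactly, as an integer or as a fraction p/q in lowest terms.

581429

Part I: squarings mod 849: 502^1=502, 502^2=700, 502^4=127, 502^8=847, 502^16=4, 502^32=16, 502^64=256, 502^128=163, 502^256=250, 502^512=523, 502^1024=151, 502^2048=727, 502^4096=451, 502^8192=490, 502^16384=682, 502^32768=721, 502^65536=253, 502^131072=334, 502^262144=337, 502^524288=652; 502^999062 = 502^2 * 502^4 * 502^16 * 502^128 * 502^512 * 502^1024 * 502^2048 * 502^4096 * 502^8192 * 502^65536 * 502^131072 * 502^262144 * 502^524288 = 262 (mod 849); answer 262
Part II: W1 = 262; c = 16; 9*(16)^4 - 2*(16)^3 - 1*(16)^2 + 3*(16)^1 + 5 = (589824) + (-8192) + (-256) + (48) + (5) = 581429; answer 581429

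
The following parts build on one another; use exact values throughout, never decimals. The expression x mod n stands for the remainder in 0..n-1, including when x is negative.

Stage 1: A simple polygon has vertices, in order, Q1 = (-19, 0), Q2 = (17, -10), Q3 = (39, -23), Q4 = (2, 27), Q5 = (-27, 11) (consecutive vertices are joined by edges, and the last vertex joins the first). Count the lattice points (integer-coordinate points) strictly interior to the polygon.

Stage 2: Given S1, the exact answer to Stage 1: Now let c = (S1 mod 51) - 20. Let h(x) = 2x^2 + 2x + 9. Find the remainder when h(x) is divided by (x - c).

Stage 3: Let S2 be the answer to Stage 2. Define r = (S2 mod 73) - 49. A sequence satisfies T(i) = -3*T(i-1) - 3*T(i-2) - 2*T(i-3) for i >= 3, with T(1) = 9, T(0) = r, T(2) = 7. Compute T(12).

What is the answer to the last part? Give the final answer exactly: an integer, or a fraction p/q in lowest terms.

Stage 1: cross terms: (-19*-10 - 17*0)=190, (17*-23 - 39*-10)=-1, (39*27 - 2*-23)=1099, (2*11 - -27*27)=751, (-27*0 - -19*11)=209; twice the area = |2248| = 2248; area = 1124; boundary points = 2 + 1 + 1 + 1 + 1 = 6; strictly interior points = area - boundary/2 + 1 = 1122; answer 1122
Stage 2: S1 = 1122; c = -20; remainder = value at the root: 2*(-20)^2 + 2*(-20)^1 + 9 = (800) + (-40) + (9) = 769; answer 769
Stage 3: S2 = 769; r = -10; T(3) = -3*(7) - 3*(9) - 2*(-10) = -28; iterating: T(3)=-28, T(4)=45, T(5)=-65, T(6)=116, T(7)=-243, T(8)=511, T(9)=-1036, T(10)=2061, T(11)=-4097, T(12)=8180; answer 8180

8180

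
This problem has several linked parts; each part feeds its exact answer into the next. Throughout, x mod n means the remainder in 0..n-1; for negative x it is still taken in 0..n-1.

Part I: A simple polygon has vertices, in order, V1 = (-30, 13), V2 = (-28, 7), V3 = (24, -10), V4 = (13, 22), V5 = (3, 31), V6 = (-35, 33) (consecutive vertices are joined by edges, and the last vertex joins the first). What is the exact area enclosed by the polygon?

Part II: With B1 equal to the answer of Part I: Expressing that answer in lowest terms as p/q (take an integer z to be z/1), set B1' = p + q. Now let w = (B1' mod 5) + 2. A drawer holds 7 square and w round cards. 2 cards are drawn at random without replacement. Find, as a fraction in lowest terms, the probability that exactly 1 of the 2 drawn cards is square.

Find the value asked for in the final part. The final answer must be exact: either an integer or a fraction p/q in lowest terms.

Part I: cross terms: (-30*7 - -28*13)=154, (-28*-10 - 24*7)=112, (24*22 - 13*-10)=658, (13*31 - 3*22)=337, (3*33 - -35*31)=1184, (-35*13 - -30*33)=535; twice the area = |2980| = 2980; area = 1490; answer 1490
Part II: B1 = 1490; threaded value p + q = 1491; w = 3; total draws C(10,2) = 45; favorable C(7,1)*C(3,1) = 21; P = 7/15; answer 7/15

7/15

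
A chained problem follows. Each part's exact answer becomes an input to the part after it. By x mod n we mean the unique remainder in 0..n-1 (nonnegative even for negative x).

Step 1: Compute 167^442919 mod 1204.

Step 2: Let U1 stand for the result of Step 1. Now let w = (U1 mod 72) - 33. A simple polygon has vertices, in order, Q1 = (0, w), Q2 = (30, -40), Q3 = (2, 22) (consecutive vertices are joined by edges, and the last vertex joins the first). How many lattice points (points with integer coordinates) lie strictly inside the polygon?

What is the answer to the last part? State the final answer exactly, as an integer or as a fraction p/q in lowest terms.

Step 1: squarings mod 1204: 167^1=167, 167^2=197, 167^4=281, 167^8=701, 167^16=169, 167^32=869, 167^64=253, 167^128=197, 167^256=281, 167^512=701, 167^1024=169, 167^2048=869, 167^4096=253, 167^8192=197, 167^16384=281, 167^32768=701, 167^65536=169, 167^131072=869, 167^262144=253; 167^442919 = 167^1 * 167^2 * 167^4 * 167^32 * 167^512 * 167^16384 * 167^32768 * 167^131072 * 167^262144 = 615 (mod 1204); answer 615
Step 2: U1 = 615; w = 6; cross terms: (0*-40 - 30*6)=-180, (30*22 - 2*-40)=740, (2*6 - 0*22)=12; twice the area = |572| = 572; area = 286; boundary points = 2 + 2 + 2 = 6; strictly interior points = area - boundary/2 + 1 = 284; answer 284

284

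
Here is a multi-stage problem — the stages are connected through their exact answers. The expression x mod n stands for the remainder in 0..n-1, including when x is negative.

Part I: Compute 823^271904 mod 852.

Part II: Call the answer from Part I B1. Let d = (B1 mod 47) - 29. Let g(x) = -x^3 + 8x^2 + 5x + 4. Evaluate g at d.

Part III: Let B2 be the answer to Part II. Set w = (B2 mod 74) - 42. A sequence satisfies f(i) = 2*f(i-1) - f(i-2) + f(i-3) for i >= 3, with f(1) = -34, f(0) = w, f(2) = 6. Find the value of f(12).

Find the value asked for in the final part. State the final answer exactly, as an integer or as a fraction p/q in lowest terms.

Part I: squarings mod 852: 823^1=823, 823^2=841, 823^4=121, 823^8=157, 823^16=793, 823^32=73, 823^64=217, 823^128=229, 823^256=469, 823^512=145, 823^1024=577, 823^2048=649, 823^4096=313, 823^8192=841, 823^16384=121, 823^32768=157, 823^65536=793, 823^131072=73, 823^262144=217; 823^271904 = 823^32 * 823^512 * 823^1024 * 823^8192 * 823^262144 = 109 (mod 852); answer 109
Part II: B1 = 109; d = -14; -1*(-14)^3 + 8*(-14)^2 + 5*(-14)^1 + 4 = (2744) + (1568) + (-70) + (4) = 4246; answer 4246
Part III: B2 = 4246; w = -14; f(3) = 2*(6) - 1*(-34) + 1*(-14) = 32; iterating: f(3)=32, f(4)=24, f(5)=22, f(6)=52, f(7)=106, f(8)=182, f(9)=310, f(10)=544, f(11)=960, f(12)=1686; answer 1686

1686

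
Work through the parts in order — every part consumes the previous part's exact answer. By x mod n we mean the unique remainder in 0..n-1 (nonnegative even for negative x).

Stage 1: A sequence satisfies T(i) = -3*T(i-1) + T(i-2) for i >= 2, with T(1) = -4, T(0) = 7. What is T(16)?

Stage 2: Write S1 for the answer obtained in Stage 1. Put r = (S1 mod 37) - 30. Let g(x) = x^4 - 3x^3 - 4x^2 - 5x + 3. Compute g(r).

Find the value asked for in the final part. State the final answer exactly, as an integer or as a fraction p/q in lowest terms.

477

Stage 1: T(2) = -3*(-4) + 1*(7) = 19; iterating: T(2)=19, T(3)=-61, T(4)=202, T(5)=-667, T(6)=2203, T(7)=-7276, T(8)=24031, T(9)=-79369, T(10)=262138, T(11)=-865783, T(12)=2859487, T(13)=-9444244, T(14)=31192219, T(15)=-103020901, T(16)=340254922; answer 340254922
Stage 2: S1 = 340254922; r = 6; 1*(6)^4 - 3*(6)^3 - 4*(6)^2 - 5*(6)^1 + 3 = (1296) + (-648) + (-144) + (-30) + (3) = 477; answer 477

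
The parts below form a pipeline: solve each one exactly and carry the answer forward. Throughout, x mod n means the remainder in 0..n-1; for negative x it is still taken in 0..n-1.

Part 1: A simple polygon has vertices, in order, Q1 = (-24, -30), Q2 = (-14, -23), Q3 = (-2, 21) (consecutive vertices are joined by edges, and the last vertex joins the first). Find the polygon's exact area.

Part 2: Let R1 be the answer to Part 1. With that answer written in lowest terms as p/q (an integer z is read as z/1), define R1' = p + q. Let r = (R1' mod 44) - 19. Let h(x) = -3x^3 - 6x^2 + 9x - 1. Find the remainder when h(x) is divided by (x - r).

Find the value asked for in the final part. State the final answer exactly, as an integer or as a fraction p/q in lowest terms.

Part 1: cross terms: (-24*-23 - -14*-30)=132, (-14*21 - -2*-23)=-340, (-2*-30 - -24*21)=564; twice the area = |356| = 356; area = 178; answer 178
Part 2: R1 = 178; threaded value p + q = 179; r = -16; remainder = value at the root: -3*(-16)^3 - 6*(-16)^2 + 9*(-16)^1 - 1 = (12288) + (-1536) + (-144) + (-1) = 10607; answer 10607

10607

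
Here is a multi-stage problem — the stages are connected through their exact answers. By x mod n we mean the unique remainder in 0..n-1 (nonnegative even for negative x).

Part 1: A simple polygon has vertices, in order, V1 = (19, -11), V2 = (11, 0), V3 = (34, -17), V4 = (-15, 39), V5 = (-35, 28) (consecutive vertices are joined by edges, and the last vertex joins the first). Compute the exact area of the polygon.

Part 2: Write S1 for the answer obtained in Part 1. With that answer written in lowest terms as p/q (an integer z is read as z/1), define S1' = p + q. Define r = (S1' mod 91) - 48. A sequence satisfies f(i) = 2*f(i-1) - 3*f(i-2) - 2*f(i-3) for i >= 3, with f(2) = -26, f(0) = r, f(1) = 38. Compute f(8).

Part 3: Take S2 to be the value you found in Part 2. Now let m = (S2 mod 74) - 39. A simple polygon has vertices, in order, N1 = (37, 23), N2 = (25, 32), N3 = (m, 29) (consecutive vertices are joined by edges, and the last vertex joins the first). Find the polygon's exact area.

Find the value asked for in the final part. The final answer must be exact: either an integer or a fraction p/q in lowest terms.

216

Part 1: cross terms: (19*0 - 11*-11)=121, (11*-17 - 34*0)=-187, (34*39 - -15*-17)=1071, (-15*28 - -35*39)=945, (-35*-11 - 19*28)=-147; twice the area = |1803| = 1803; area = 1803/2; answer 1803/2
Part 2: S1 = 1803/2; threaded value p + q = 1805; r = 28; f(3) = 2*(-26) - 3*(38) - 2*(28) = -222; iterating: f(3)=-222, f(4)=-442, f(5)=-166, f(6)=1438, f(7)=4258, f(8)=4534; answer 4534
Part 3: S2 = 4534; m = -19; cross terms: (37*32 - 25*23)=609, (25*29 - -19*32)=1333, (-19*23 - 37*29)=-1510; twice the area = |432| = 432; area = 216; answer 216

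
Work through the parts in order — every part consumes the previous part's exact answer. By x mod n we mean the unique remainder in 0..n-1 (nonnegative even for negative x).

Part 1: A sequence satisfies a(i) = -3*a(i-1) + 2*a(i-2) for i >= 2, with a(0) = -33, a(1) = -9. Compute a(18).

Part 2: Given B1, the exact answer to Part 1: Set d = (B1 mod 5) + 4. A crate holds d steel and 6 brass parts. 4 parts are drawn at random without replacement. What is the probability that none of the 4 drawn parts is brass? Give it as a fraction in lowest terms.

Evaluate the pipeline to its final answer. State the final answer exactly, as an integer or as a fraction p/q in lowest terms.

Part 1: a(2) = -3*(-9) + 2*(-33) = -39; iterating: a(2)=-39, a(3)=99, a(4)=-375, a(5)=1323, a(6)=-4719, a(7)=16803, a(8)=-59847, a(9)=213147, a(10)=-759135, a(11)=2703699, a(12)=-9629367, a(13)=34295499, a(14)=-122145231, a(15)=435026691, a(16)=-1549370535, a(17)=5518164987, a(18)=-19653236031; answer -19653236031
Part 2: B1 = -19653236031; d = 8; total draws C(14,4) = 1001; favorable C(8,4) = 70; P = 10/143; answer 10/143

10/143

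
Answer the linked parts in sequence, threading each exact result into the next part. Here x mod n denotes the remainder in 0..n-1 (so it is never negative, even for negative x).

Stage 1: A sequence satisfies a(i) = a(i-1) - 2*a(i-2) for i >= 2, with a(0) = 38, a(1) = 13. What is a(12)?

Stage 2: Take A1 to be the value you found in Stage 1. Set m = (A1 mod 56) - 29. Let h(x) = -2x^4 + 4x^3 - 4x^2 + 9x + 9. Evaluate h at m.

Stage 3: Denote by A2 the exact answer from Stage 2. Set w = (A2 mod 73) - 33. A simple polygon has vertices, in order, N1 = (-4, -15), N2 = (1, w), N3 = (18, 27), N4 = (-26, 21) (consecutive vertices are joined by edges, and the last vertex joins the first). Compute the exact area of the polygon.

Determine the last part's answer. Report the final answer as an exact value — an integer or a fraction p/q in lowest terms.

Stage 1: a(2) = 1*(13) - 2*(38) = -63; iterating: a(2)=-63, a(3)=-89, a(4)=37, a(5)=215, a(6)=141, a(7)=-289, a(8)=-571, a(9)=7, a(10)=1149, a(11)=1135, a(12)=-1163; answer -1163
Stage 2: A1 = -1163; m = -16; -2*(-16)^4 + 4*(-16)^3 - 4*(-16)^2 + 9*(-16)^1 + 9 = (-131072) + (-16384) + (-1024) + (-144) + (9) = -148615; answer -148615
Stage 3: A2 = -148615; w = -20; cross terms: (-4*-20 - 1*-15)=95, (1*27 - 18*-20)=387, (18*21 - -26*27)=1080, (-26*-15 - -4*21)=474; twice the area = |2036| = 2036; area = 1018; answer 1018

1018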